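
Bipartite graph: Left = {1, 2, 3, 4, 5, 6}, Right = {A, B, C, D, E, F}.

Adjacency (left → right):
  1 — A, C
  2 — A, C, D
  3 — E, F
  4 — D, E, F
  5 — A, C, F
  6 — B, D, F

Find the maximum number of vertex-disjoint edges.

One maximum matching: 1-A, 2-C, 3-E, 4-D, 5-F, 6-B.
All 6 left vertices are matched, so no larger matching exists.

6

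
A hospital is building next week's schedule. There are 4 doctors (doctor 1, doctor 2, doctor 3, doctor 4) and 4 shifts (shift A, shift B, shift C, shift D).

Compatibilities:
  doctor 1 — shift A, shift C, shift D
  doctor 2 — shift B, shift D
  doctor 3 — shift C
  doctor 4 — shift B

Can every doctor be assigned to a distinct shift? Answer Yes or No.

One maximum matching: doctor 1→shift A, doctor 2→shift D, doctor 3→shift C, doctor 4→shift B.
Every doctor is matched, so this is a perfect matching.

Yes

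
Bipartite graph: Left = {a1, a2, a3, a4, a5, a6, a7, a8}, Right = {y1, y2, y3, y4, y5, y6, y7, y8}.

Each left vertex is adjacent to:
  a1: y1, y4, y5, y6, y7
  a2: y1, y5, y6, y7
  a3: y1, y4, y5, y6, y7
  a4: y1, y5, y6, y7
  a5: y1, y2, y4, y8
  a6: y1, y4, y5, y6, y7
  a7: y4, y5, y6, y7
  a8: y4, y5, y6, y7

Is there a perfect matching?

The set {a1, a2, a3, a4, a6, a7, a8} has only 5 neighbours ({y1, y4, y5, y6, y7}), so by Hall's theorem at most 6 of the 8 left vertices can be matched.
Hence no matching covers every left vertex.

No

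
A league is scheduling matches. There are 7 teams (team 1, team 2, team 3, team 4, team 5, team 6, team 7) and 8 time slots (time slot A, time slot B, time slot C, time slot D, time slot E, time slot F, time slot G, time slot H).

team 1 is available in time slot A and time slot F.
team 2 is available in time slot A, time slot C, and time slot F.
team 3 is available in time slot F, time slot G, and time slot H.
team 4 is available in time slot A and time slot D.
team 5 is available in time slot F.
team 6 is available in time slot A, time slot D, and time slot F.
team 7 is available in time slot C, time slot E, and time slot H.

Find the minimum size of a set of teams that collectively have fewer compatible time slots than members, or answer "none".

Take S = {team 1, team 4, team 5, team 6}. Its neighbourhood is {time slot A, time slot D, time slot F}, so |N(S)| = 3 < |S| = 4.
Every subset of size less than 4 has at least as many neighbours as members, so 4 is the minimum.

4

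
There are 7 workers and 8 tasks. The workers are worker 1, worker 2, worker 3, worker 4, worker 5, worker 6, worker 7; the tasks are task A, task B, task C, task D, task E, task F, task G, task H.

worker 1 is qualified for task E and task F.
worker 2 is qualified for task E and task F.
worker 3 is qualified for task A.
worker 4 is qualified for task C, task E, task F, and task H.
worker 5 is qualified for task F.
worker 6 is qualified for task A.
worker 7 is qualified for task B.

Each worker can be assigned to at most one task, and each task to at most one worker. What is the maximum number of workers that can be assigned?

For example, pair worker 1–task F, worker 2–task E, worker 3–task A, worker 4–task H, worker 7–task B.
The set {worker 1, worker 2, worker 3, worker 5, worker 6} has only 3 neighbours ({task A, task E, task F}), so by Hall's theorem at most 5 of the 7 workers can be matched.

5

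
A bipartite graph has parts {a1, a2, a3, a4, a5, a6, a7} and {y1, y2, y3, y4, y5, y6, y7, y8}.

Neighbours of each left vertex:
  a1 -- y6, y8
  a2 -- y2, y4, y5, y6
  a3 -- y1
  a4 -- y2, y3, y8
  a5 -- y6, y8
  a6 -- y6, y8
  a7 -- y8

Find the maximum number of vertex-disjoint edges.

One maximum matching: a1-y6, a2-y2, a3-y1, a4-y3, a5-y8.
The set {a1, a5, a6, a7} has only 2 neighbours ({y6, y8}), so by Hall's theorem at most 5 of the 7 left vertices can be matched.

5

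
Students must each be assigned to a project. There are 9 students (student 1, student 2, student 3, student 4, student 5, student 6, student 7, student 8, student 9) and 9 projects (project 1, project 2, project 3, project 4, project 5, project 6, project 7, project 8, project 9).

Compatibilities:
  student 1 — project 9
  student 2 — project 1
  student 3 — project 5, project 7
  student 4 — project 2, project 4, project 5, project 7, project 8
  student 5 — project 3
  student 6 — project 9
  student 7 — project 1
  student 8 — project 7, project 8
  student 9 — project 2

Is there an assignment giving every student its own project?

The set {student 1, student 2, student 6, student 7} has only 2 neighbours ({project 1, project 9}), so by Hall's theorem at most 7 of the 9 students can be matched.
Hence no matching covers every student.

No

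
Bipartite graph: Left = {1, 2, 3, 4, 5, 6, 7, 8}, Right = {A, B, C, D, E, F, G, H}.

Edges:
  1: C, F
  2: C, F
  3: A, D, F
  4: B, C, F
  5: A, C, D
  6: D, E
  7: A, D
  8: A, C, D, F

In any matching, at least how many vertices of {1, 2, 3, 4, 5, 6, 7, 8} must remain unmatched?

2

A valid assignment of size 6: 1→C, 2→F, 3→A, 4→B, 5→D, 6→E.
The set {1, 2, 3, 5, 7, 8} has only 4 neighbours ({A, C, D, F}), so by Hall's theorem at most 6 of the 8 left vertices can be matched.
That matches 6 of the 8, leaving 2 unmatched; no matching can do better.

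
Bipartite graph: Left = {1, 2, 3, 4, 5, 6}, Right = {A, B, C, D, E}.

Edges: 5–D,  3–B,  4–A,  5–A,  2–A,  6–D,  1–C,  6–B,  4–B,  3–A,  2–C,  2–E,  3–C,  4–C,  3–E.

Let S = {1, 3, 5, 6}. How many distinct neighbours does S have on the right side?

The union of neighbours of {1, 3, 5, 6} is {A, B, C, D, E}, which has 5 elements.
Since |N(S)| = 5 ≥ |S| = 4, Hall's condition holds for this subset.

5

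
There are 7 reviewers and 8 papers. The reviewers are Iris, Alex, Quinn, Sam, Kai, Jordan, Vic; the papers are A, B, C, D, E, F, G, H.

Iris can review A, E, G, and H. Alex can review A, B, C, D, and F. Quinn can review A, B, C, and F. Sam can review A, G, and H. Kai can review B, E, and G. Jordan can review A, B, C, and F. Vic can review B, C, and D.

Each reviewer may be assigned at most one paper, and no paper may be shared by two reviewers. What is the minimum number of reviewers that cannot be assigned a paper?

A valid assignment of size 7: Iris–G, Alex–A, Quinn–C, Sam–H, Kai–E, Jordan–F, Vic–B.
This saturates every reviewer, so 7 is the maximum.
That matches 7 of the 7, leaving 0 unmatched; no matching can do better.

0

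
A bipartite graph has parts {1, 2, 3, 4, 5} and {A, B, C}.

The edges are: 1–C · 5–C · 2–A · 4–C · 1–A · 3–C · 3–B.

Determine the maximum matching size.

For example, pair 1-C, 2-A, 3-B.
The set {1, 2, 4, 5} has only 2 neighbours ({A, C}), so by Hall's theorem at most 3 of the 5 left vertices can be matched.

3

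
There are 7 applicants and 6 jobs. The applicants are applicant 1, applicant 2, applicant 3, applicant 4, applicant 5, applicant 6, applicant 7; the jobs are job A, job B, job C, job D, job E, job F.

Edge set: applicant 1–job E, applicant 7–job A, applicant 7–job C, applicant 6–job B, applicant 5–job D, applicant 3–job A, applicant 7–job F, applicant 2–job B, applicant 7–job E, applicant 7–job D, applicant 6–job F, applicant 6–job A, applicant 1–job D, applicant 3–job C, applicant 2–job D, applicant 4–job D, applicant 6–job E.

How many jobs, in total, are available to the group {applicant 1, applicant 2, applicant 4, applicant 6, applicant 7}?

6

The union of neighbours of {applicant 1, applicant 2, applicant 4, applicant 6, applicant 7} is {job A, job B, job C, job D, job E, job F}, which has 6 elements.
Since |N(S)| = 6 ≥ |S| = 5, Hall's condition holds for this subset.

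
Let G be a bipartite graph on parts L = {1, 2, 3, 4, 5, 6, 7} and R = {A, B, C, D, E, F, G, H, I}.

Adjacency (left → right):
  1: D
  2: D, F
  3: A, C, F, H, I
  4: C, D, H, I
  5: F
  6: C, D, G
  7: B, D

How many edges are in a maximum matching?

One maximum matching: 1-D, 2-F, 3-A, 4-C, 6-G, 7-B.
The set {1, 2, 5} has only 2 neighbours ({D, F}), so by Hall's theorem at most 6 of the 7 left vertices can be matched.

6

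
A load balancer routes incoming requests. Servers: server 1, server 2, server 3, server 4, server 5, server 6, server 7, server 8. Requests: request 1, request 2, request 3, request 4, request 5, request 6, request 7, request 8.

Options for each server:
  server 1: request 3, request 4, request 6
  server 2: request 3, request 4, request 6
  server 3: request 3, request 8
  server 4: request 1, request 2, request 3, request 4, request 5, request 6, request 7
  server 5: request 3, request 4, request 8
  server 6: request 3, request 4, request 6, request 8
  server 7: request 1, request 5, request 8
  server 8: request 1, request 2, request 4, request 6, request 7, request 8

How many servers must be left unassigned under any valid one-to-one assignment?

1

A valid assignment of size 7: server 1→request 6, server 2→request 3, server 3→request 8, server 4→request 2, server 5→request 4, server 7→request 5, server 8→request 7.
The set {server 1, server 2, server 3, server 5, server 6} has only 4 neighbours ({request 3, request 4, request 6, request 8}), so by Hall's theorem at most 7 of the 8 servers can be matched.
That matches 7 of the 8, leaving 1 unmatched; no matching can do better.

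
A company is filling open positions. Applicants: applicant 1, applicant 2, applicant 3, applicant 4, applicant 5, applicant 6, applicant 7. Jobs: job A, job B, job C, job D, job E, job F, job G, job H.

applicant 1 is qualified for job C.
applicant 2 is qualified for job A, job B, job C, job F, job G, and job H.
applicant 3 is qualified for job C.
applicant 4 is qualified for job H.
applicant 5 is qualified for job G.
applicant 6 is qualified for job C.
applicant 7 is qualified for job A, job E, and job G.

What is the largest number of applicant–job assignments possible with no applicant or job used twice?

5

A valid assignment of size 5: applicant 1→job C, applicant 2→job F, applicant 4→job H, applicant 5→job G, applicant 7→job A.
The set {applicant 1, applicant 3, applicant 6} has only 1 neighbour ({job C}), so by Hall's theorem at most 5 of the 7 applicants can be matched.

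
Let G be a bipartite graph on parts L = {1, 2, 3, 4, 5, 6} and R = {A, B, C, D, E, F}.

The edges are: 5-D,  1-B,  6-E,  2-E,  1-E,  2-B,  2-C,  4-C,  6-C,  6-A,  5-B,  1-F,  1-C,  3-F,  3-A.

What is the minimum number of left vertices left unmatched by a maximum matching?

A valid assignment of size 6: 1→F, 2→B, 3→A, 4→C, 5→D, 6→E.
All 6 left vertices are matched, so no larger matching exists.
That matches 6 of the 6, leaving 0 unmatched; no matching can do better.

0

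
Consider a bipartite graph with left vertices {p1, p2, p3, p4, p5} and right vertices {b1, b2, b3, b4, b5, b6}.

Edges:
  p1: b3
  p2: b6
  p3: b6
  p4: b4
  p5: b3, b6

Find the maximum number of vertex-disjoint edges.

3

For example, pair p1–b3, p2–b6, p4–b4.
The set {p1, p2, p3, p5} has only 2 neighbours ({b3, b6}), so by Hall's theorem at most 3 of the 5 left vertices can be matched.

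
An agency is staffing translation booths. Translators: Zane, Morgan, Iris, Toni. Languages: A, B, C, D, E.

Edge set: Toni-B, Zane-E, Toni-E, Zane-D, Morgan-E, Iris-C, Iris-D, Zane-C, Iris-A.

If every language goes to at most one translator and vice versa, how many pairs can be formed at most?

4

One maximum matching: Zane→D, Morgan→E, Iris→C, Toni→B.
All 4 translators are matched, so no larger matching exists.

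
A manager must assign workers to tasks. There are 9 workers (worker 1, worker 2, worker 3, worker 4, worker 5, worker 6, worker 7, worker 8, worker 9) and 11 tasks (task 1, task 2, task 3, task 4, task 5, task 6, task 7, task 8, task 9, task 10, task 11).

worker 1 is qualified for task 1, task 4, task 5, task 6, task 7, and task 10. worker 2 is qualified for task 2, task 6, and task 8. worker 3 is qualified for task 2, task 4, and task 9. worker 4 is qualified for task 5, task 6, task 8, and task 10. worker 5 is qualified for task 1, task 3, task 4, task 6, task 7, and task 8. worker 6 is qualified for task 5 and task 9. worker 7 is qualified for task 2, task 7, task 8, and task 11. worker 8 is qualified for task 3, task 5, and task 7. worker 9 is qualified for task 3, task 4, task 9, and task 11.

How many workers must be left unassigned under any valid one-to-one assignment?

0

For example, pair worker 1–task 1, worker 2–task 8, worker 3–task 9, worker 4–task 6, worker 5–task 4, worker 6–task 5, worker 7–task 2, worker 8–task 7, worker 9–task 11.
All 9 workers are matched, so no larger matching exists.
That matches 9 of the 9, leaving 0 unmatched; no matching can do better.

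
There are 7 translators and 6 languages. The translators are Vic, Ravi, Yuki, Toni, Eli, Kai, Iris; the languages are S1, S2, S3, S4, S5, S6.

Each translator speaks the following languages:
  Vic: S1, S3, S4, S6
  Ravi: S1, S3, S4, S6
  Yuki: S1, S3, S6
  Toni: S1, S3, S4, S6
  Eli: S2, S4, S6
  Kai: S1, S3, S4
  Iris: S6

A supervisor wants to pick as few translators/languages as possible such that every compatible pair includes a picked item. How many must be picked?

5

A maximum matching has 5 edges (e.g. Vic–S6, Ravi–S1, Yuki–S3, Toni–S4, Eli–S2).
By König's theorem the minimum vertex cover has the same size. One such cover is {Eli, S1, S3, S4, S6}.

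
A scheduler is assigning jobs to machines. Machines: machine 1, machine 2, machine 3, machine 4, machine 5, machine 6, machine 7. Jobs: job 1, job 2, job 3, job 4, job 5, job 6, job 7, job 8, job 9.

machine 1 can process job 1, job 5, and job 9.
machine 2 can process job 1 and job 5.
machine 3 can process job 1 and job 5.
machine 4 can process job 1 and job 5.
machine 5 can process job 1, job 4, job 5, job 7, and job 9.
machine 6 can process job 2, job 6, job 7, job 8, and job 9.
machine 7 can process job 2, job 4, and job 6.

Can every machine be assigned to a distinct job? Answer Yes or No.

No

The set {machine 2, machine 3, machine 4} has only 2 neighbours ({job 1, job 5}), so by Hall's theorem at most 6 of the 7 machines can be matched.
Hence no matching covers every machine.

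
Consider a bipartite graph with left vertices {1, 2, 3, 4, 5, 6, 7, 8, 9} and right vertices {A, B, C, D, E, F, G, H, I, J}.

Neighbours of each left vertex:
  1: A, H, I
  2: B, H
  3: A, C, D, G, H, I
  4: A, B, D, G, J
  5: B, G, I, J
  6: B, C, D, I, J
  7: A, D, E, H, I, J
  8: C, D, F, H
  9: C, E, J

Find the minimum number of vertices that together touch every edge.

{1, 2, 3, 4, 5, 6, 7, 8, 9} is a vertex cover of size 9: every edge has an endpoint in this set.
No smaller cover exists because 1–I, 2–H, 3–D, 4–A, 5–G, 6–B, 7–J, 8–F, 9–E is a matching of size 9, and a cover must include an endpoint of each of these disjoint edges (König's theorem).

9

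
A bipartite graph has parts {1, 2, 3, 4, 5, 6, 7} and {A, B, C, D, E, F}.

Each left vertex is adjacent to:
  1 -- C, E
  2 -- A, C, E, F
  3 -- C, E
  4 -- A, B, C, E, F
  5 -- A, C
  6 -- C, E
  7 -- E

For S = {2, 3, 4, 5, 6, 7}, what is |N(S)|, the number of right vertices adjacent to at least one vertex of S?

5

The union of neighbours of {2, 3, 4, 5, 6, 7} is {A, B, C, E, F}, which has 5 elements.
Since |N(S)| = 5 < |S| = 6, Hall's condition fails for this subset.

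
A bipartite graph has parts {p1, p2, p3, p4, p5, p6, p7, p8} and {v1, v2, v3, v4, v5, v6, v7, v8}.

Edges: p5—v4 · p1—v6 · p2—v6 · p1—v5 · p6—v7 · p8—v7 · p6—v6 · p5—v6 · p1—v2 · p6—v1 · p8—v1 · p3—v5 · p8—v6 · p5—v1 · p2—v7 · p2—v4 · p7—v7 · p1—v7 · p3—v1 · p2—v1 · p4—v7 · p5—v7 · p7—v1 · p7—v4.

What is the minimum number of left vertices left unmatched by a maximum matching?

One maximum matching: p1-v2, p2-v4, p3-v5, p4-v7, p5-v1, p6-v6.
The set {p2, p4, p5, p6, p7, p8} has only 4 neighbours ({v1, v4, v6, v7}), so by Hall's theorem at most 6 of the 8 left vertices can be matched.
That matches 6 of the 8, leaving 2 unmatched; no matching can do better.

2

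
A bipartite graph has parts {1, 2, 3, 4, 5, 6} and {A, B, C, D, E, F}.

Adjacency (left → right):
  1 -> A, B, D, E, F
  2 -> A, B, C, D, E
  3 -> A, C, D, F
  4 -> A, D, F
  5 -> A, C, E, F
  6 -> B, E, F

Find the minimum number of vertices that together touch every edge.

A maximum matching has 6 edges (e.g. 1–E, 2–A, 3–F, 4–D, 5–C, 6–B).
By König's theorem the minimum vertex cover has the same size. One such cover is {1, 2, 3, 4, 5, 6}.

6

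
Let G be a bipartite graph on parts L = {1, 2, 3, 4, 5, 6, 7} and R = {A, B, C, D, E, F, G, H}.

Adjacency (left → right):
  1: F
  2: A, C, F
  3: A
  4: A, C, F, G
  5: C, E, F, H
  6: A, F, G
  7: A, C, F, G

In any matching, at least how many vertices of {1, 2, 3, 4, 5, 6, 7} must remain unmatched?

One maximum matching: 1-F, 2-C, 3-A, 4-G, 5-H.
The set {1, 2, 3, 4, 6, 7} has only 4 neighbours ({A, C, F, G}), so by Hall's theorem at most 5 of the 7 left vertices can be matched.
That matches 5 of the 7, leaving 2 unmatched; no matching can do better.

2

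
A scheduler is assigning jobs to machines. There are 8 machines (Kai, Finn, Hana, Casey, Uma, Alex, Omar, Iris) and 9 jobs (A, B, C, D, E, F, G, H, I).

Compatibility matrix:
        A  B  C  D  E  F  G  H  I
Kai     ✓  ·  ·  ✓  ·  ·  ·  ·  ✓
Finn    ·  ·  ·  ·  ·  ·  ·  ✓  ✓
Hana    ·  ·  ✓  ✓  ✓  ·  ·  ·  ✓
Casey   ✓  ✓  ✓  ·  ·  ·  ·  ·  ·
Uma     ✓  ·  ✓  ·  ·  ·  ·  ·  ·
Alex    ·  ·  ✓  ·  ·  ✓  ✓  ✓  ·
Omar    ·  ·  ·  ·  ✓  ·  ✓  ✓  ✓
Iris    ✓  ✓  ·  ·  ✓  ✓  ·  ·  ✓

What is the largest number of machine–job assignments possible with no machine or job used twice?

8

One maximum matching: Kai→I, Finn→H, Hana→E, Casey→B, Uma→C, Alex→F, Omar→G, Iris→A.
All 8 machines are matched, so no larger matching exists.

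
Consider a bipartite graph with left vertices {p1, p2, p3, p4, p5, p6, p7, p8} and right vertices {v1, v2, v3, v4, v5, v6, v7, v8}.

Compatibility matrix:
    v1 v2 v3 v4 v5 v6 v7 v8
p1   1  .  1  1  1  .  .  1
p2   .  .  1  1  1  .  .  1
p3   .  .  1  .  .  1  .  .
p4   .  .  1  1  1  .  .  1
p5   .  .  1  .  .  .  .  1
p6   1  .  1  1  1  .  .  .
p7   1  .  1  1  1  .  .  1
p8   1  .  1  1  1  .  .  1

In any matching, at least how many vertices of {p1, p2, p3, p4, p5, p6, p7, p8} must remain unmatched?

One maximum matching: p1–v3, p2–v5, p3–v6, p4–v4, p5–v8, p6–v1.
The set {p1, p2, p4, p5, p6, p7, p8} has only 5 neighbours ({v1, v3, v4, v5, v8}), so by Hall's theorem at most 6 of the 8 left vertices can be matched.
That matches 6 of the 8, leaving 2 unmatched; no matching can do better.

2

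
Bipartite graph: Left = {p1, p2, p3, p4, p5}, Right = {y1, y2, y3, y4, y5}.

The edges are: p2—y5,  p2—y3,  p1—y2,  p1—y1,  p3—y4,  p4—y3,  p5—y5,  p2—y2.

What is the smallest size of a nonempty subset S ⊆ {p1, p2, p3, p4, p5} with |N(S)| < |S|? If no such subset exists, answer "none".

none

A matching saturating every left vertex exists, for instance p1→y1, p2→y2, p3→y4, p4→y3, p5→y5.
By Hall's marriage theorem, this means |N(S)| ≥ |S| for every subset S, so no violating subset exists.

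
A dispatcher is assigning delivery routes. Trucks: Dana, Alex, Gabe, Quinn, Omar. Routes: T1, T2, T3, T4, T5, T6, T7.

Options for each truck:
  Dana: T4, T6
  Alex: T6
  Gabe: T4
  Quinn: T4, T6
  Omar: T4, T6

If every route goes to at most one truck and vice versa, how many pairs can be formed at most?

2

One maximum matching: Dana–T4, Alex–T6.
The set {Dana, Alex, Gabe, Quinn, Omar} has only 2 neighbours ({T4, T6}), so by Hall's theorem at most 2 of the 5 trucks can be matched.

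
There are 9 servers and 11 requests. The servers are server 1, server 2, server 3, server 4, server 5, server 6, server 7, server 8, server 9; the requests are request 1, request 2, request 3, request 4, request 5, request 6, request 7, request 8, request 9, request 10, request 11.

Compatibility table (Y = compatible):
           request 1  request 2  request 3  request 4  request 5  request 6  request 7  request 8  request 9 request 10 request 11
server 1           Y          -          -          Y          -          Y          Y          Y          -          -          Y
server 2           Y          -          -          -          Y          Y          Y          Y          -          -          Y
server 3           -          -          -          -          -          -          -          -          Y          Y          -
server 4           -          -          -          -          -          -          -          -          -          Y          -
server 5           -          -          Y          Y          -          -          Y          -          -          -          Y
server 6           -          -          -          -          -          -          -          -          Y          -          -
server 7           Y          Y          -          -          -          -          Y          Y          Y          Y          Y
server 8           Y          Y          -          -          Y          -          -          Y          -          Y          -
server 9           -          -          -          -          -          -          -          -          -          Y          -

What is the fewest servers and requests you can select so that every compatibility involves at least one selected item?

{server 1, server 2, server 5, server 7, server 8, request 9, request 10} is a vertex cover of size 7: every edge has an endpoint in this set.
No smaller cover exists because server 1–request 4, server 2–request 6, server 3–request 9, server 4–request 10, server 5–request 11, server 7–request 7, server 8–request 2 is a matching of size 7, and a cover must include an endpoint of each of these disjoint edges (König's theorem).

7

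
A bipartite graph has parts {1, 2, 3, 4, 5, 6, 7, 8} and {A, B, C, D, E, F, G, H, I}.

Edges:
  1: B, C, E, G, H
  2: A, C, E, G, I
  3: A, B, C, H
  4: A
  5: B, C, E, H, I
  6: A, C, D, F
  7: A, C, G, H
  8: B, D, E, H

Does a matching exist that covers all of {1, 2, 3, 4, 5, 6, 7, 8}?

For example, pair 1–E, 2–I, 3–C, 4–A, 5–H, 6–F, 7–G, 8–B.
Every left vertex is matched, so this matching saturates all of them.

Yes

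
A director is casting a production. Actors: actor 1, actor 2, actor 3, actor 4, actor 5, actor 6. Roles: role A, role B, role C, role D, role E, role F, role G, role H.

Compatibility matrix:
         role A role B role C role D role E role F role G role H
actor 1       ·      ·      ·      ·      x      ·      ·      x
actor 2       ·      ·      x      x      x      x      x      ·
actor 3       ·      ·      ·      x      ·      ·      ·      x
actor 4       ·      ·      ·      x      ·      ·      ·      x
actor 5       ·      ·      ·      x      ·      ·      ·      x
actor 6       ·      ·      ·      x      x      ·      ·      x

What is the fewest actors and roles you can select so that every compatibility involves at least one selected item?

4

A maximum matching has 4 edges (e.g. actor 1–role E, actor 2–role G, actor 3–role H, actor 4–role D).
By König's theorem the minimum vertex cover has the same size. One such cover is {actor 2, role D, role E, role H}.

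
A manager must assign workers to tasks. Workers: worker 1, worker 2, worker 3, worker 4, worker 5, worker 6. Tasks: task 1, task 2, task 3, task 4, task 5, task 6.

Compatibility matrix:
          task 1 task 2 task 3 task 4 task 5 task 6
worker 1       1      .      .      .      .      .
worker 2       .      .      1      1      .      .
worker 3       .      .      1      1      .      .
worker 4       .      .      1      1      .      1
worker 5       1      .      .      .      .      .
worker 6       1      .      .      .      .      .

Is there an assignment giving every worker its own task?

No

The set {worker 1, worker 5, worker 6} has only 1 neighbour ({task 1}), so by Hall's theorem at most 4 of the 6 workers can be matched.
Hence no matching covers every worker.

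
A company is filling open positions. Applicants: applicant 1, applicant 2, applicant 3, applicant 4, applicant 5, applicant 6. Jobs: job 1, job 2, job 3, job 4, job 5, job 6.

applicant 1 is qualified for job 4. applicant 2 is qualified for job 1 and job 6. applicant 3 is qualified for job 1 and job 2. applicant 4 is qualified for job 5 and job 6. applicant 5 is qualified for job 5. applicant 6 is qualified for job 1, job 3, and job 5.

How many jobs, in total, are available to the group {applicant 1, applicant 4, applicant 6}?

5

The union of neighbours of {applicant 1, applicant 4, applicant 6} is {job 1, job 3, job 4, job 5, job 6}, which has 5 elements.
Since |N(S)| = 5 ≥ |S| = 3, Hall's condition holds for this subset.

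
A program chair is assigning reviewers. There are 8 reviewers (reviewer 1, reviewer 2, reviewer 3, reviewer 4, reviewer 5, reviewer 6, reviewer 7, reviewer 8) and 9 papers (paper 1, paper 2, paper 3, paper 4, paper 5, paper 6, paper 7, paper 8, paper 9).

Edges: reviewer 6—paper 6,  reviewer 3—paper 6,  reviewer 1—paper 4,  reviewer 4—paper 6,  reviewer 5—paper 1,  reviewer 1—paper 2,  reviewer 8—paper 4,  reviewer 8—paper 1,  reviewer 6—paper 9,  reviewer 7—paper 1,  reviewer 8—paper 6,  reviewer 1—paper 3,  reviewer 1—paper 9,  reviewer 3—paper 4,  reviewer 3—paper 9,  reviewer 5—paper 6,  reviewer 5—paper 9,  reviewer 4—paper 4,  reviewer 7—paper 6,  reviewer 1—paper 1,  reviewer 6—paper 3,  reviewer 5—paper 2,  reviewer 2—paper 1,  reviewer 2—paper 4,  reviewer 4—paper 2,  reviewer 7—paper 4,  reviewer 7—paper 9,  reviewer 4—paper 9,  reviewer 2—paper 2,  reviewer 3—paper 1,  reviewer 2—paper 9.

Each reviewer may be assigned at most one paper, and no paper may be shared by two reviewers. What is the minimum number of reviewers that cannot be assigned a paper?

2

One maximum matching: reviewer 1→paper 3, reviewer 2→paper 4, reviewer 3→paper 9, reviewer 4→paper 2, reviewer 5→paper 1, reviewer 6→paper 6.
The set {reviewer 1, reviewer 2, reviewer 3, reviewer 4, reviewer 5, reviewer 6, reviewer 7, reviewer 8} has only 6 neighbours ({paper 1, paper 2, paper 3, paper 4, paper 6, paper 9}), so by Hall's theorem at most 6 of the 8 reviewers can be matched.
That matches 6 of the 8, leaving 2 unmatched; no matching can do better.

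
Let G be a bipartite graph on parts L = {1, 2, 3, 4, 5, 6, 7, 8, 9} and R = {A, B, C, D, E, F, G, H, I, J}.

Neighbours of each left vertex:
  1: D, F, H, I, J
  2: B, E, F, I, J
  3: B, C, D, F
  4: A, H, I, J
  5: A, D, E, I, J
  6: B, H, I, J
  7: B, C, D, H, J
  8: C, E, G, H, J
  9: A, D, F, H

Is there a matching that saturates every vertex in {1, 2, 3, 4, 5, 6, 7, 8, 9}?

One maximum matching: 1→J, 2→E, 3→B, 4→A, 5→D, 6→I, 7→H, 8→G, 9→F.
All 9 left vertices are covered.

Yes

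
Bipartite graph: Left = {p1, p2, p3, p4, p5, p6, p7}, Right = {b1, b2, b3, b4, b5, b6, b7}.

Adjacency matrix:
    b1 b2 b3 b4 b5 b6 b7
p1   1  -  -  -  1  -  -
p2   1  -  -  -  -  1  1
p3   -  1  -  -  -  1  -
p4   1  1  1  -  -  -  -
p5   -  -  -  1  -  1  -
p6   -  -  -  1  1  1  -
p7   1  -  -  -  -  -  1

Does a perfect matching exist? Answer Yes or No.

One maximum matching: p1→b1, p2→b6, p3→b2, p4→b3, p5→b4, p6→b5, p7→b7.
Every left vertex is matched, so this is a perfect matching.

Yes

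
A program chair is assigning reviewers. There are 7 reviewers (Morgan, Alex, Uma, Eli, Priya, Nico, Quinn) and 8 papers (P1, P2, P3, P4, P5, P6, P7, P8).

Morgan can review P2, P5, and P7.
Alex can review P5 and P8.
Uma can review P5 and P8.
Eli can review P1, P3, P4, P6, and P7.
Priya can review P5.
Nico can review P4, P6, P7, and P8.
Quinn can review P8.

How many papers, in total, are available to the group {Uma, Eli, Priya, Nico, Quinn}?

7

The union of neighbours of {Uma, Eli, Priya, Nico, Quinn} is {P1, P3, P4, P5, P6, P7, P8}, which has 7 elements.
Since |N(S)| = 7 ≥ |S| = 5, Hall's condition holds for this subset.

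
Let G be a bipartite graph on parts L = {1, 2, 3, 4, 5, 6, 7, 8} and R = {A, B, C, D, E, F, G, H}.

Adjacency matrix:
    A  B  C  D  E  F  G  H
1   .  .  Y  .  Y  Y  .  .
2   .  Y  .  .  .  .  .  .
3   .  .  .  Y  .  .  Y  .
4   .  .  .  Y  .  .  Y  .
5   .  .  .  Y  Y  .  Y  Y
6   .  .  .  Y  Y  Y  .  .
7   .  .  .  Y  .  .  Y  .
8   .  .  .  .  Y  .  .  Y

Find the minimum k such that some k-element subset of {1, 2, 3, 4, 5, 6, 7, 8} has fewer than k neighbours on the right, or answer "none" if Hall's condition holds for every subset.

Take S = {3, 4, 7}. Its neighbourhood is {D, G}, so |N(S)| = 2 < |S| = 3.
Every subset of size less than 3 has at least as many neighbours as members, so 3 is the minimum.

3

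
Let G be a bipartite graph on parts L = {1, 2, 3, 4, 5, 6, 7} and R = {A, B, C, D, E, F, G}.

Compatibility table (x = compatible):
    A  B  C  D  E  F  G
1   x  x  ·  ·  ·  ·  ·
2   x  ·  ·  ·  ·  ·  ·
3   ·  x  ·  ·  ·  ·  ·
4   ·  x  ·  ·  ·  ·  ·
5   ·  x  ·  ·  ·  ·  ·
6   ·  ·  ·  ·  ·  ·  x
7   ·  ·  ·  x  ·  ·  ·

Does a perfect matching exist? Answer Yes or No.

The set {1, 2, 3, 4, 5} has only 2 neighbours ({A, B}), so by Hall's theorem at most 4 of the 7 left vertices can be matched.
Hence no matching covers every left vertex.

No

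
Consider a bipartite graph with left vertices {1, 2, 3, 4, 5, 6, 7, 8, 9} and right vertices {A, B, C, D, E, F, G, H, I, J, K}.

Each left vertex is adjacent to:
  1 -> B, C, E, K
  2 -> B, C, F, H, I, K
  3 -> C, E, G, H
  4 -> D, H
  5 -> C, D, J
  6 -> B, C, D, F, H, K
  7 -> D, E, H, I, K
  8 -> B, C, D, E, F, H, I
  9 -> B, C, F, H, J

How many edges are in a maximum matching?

9

A valid assignment of size 9: 1–B, 2–I, 3–E, 4–D, 5–C, 6–F, 7–K, 8–H, 9–J.
This saturates every left vertex, so 9 is the maximum.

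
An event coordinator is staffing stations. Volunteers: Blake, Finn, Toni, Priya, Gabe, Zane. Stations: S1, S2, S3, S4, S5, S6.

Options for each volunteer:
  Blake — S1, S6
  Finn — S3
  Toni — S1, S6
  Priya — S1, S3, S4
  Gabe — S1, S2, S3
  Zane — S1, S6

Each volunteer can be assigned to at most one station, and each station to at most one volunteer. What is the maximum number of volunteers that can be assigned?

One maximum matching: Blake-S1, Finn-S3, Toni-S6, Priya-S4, Gabe-S2.
The set {Blake, Toni, Zane} has only 2 neighbours ({S1, S6}), so by Hall's theorem at most 5 of the 6 volunteers can be matched.

5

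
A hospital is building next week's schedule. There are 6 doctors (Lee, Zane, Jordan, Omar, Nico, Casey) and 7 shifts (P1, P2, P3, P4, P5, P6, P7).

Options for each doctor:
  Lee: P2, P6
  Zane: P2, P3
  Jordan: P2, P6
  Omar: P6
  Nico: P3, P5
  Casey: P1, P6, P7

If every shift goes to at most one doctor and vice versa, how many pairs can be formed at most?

A valid assignment of size 5: Lee–P2, Zane–P3, Jordan–P6, Nico–P5, Casey–P1.
The set {Lee, Jordan, Omar} has only 2 neighbours ({P2, P6}), so by Hall's theorem at most 5 of the 6 doctors can be matched.

5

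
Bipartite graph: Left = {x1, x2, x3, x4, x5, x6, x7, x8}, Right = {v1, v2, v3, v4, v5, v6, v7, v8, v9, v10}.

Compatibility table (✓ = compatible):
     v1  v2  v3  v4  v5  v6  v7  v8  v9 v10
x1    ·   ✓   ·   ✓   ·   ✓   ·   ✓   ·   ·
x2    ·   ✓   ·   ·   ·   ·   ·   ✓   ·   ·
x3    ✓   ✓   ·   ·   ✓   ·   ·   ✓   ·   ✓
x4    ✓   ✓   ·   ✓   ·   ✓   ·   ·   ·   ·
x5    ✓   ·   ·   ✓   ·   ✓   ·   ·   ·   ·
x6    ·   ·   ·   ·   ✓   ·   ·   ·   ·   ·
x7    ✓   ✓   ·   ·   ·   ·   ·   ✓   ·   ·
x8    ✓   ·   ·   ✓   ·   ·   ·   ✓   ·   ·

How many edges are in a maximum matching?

7

A valid assignment of size 7: x1-v6, x2-v8, x3-v10, x4-v4, x5-v1, x6-v5, x7-v2.
The set {x1, x2, x4, x5, x7, x8} has only 5 neighbours ({v1, v2, v4, v6, v8}), so by Hall's theorem at most 7 of the 8 left vertices can be matched.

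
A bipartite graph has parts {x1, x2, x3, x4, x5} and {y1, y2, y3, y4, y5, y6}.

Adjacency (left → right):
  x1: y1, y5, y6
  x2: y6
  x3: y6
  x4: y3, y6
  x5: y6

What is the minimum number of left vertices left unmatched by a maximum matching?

A valid assignment of size 3: x1–y1, x2–y6, x4–y3.
The set {x2, x3, x5} has only 1 neighbour ({y6}), so by Hall's theorem at most 3 of the 5 left vertices can be matched.
That matches 3 of the 5, leaving 2 unmatched; no matching can do better.

2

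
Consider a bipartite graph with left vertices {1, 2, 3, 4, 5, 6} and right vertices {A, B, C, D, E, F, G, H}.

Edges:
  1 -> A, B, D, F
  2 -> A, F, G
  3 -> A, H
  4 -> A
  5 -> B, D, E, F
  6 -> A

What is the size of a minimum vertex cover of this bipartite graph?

5

A maximum matching has 5 edges (e.g. 1–F, 2–G, 3–H, 4–A, 5–B).
By König's theorem the minimum vertex cover has the same size. One such cover is {1, 2, 3, 5, A}.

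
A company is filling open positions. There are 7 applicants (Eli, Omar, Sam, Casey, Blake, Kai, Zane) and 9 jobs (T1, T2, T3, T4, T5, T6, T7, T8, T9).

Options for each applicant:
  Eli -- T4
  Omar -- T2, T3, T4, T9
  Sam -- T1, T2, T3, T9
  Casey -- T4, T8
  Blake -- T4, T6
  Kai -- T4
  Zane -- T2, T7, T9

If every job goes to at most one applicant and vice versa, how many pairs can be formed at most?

6

One maximum matching: Eli-T4, Omar-T3, Sam-T2, Casey-T8, Blake-T6, Zane-T9.
The set {Eli, Kai} has only 1 neighbour ({T4}), so by Hall's theorem at most 6 of the 7 applicants can be matched.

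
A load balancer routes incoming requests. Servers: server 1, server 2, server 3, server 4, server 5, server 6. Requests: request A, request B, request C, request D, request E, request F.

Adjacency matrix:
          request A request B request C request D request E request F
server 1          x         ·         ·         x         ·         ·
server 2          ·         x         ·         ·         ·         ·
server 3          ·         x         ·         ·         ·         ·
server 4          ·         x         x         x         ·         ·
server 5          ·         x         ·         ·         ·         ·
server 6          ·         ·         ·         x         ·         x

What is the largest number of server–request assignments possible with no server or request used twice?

For example, pair server 1–request A, server 2–request B, server 4–request D, server 6–request F.
The set {server 2, server 3, server 5} has only 1 neighbour ({request B}), so by Hall's theorem at most 4 of the 6 servers can be matched.

4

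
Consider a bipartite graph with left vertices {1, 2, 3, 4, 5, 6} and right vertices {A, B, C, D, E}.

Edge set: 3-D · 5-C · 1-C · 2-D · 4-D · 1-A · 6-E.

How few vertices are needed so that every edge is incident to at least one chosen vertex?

4

A maximum matching has 4 edges (e.g. 1–A, 2–D, 5–C, 6–E).
By König's theorem the minimum vertex cover has the same size. One such cover is {1, 5, 6, D}.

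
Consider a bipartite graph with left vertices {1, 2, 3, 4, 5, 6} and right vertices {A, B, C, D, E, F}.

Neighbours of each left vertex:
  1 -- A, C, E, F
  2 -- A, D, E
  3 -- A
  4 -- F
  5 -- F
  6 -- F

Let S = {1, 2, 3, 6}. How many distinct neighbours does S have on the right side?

The union of neighbours of {1, 2, 3, 6} is {A, C, D, E, F}, which has 5 elements.
Since |N(S)| = 5 ≥ |S| = 4, Hall's condition holds for this subset.

5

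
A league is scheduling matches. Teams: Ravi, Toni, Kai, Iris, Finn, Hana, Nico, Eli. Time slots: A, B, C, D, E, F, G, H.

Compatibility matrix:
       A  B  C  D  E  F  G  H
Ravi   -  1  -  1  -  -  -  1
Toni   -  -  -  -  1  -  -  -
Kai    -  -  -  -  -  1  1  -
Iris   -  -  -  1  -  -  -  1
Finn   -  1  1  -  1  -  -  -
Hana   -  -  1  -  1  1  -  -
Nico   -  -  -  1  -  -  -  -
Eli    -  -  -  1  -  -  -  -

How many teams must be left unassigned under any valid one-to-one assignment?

For example, pair Ravi-B, Toni-E, Kai-G, Iris-H, Finn-C, Hana-F, Nico-D.
The set {Nico, Eli} has only 1 neighbour ({D}), so by Hall's theorem at most 7 of the 8 teams can be matched.
That matches 7 of the 8, leaving 1 unmatched; no matching can do better.

1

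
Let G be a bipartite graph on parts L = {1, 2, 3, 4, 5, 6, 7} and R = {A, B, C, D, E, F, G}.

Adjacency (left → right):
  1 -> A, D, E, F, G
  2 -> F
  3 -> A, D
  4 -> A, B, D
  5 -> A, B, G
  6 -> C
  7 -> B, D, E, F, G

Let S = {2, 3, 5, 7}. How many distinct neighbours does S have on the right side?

The union of neighbours of {2, 3, 5, 7} is {A, B, D, E, F, G}, which has 6 elements.
Since |N(S)| = 6 ≥ |S| = 4, Hall's condition holds for this subset.

6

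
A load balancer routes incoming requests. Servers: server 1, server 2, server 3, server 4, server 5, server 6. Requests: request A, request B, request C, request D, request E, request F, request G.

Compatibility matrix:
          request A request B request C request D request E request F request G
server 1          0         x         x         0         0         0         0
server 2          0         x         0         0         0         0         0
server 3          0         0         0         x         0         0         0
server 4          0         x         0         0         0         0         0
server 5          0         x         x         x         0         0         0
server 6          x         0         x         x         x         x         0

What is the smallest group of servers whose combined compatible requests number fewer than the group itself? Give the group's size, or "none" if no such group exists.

2

Take S = {server 2, server 4}. Its neighbourhood is {request B}, so |N(S)| = 1 < |S| = 2.
No single vertex violates Hall's condition since each has at least one neighbour, so 2 is the minimum.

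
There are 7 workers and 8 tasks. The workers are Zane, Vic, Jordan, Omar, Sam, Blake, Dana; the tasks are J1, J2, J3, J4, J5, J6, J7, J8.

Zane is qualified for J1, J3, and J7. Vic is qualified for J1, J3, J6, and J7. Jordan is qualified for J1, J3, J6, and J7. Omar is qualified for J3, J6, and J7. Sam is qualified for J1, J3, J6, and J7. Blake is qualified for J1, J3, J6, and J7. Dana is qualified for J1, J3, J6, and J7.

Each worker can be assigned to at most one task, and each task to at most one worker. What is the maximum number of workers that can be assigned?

4

For example, pair Zane–J1, Vic–J6, Jordan–J7, Omar–J3.
The set {Zane, Vic, Jordan, Omar, Sam, Blake, Dana} has only 4 neighbours ({J1, J3, J6, J7}), so by Hall's theorem at most 4 of the 7 workers can be matched.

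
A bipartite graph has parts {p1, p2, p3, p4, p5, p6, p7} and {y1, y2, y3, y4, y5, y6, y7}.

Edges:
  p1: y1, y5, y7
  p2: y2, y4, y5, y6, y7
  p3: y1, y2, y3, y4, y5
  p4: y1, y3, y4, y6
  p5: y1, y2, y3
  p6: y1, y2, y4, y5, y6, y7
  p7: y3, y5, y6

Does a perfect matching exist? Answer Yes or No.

A valid assignment of size 7: p1→y7, p2→y6, p3→y5, p4→y1, p5→y2, p6→y4, p7→y3.
Every left vertex is matched, so this is a perfect matching.

Yes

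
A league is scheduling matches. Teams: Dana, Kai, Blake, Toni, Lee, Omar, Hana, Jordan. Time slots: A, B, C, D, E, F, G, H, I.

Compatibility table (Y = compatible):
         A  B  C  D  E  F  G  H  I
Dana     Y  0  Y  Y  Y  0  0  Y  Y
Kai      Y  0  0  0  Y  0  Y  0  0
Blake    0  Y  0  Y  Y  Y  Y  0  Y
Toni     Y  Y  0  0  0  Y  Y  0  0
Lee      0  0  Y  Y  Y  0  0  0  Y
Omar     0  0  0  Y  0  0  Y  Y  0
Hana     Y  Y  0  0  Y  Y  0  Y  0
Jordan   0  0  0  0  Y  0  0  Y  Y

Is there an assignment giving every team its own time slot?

A valid assignment of size 8: Dana–A, Kai–G, Blake–B, Toni–F, Lee–C, Omar–D, Hana–H, Jordan–E.
All 8 teams are covered.

Yes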